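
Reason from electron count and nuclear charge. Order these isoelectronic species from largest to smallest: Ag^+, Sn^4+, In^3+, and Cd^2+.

All of these have 46 electrons (isoelectronic). With the same electron cloud, the ion with the most protons pulls it in tightest. Nuclear charges: Sn^4+ (Z=50), In^3+ (Z=49), Cd^2+ (Z=48), Ag^+ (Z=47). Highest Z is smallest.

Ag^+ > Cd^2+ > In^3+ > Sn^4+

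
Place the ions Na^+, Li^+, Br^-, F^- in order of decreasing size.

Li^+ (Z=3, 2 e⁻), Na^+ (Z=11, 10 e⁻), F^- (Z=9, 10 e⁻), Br^- (Z=35, 36 e⁻). Li^+ < Na^+ (same group, 1 shell fewer); Na^+ < F^- (isoelectronic, higher Z=11 is smaller); F^- < Br^- (same group, period 2 vs 4).

Br^- > F^- > Na^+ > Li^+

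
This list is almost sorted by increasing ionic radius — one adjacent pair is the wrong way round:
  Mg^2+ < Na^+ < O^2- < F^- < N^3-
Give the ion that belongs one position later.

O^2-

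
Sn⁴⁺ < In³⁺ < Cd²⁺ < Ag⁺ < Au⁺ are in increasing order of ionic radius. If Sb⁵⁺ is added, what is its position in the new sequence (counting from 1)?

1

Sb⁵⁺ has 46 e⁻ (Z=51), Sn⁴⁺ has 46 e⁻ (Z=50), In³⁺ has 46 e⁻ (Z=49), Cd²⁺ has 46 e⁻ (Z=48), Ag⁺ has 46 e⁻ (Z=47), Au⁺ has 78 e⁻ (Z=79). Sb⁵⁺ < Sn⁴⁺ (isoelectronic, higher Z=51 is smaller); Sn⁴⁺ < In³⁺ (both 46 e⁻, Z=50>49); In³⁺ < Cd²⁺ (both 46 e⁻, Z=49>48); Cd²⁺ < Ag⁺ (both 46 e⁻, Z=48>47); Ag⁺ < Au⁺ (same group, 1 shell fewer).
Putting Sb⁵⁺ in gives Sb⁵⁺ < Sn⁴⁺ < In³⁺ < Cd²⁺ < Ag⁺ < Au⁺; it lands at slot 1.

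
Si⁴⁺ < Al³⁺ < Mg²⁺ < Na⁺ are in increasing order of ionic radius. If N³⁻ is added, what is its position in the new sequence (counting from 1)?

5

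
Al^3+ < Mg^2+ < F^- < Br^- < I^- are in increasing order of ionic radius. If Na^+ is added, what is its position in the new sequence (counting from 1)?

First list Z and electron count for each: Al^3+: 10 e⁻, Z=13, Mg^2+: 10 e⁻, Z=12, Na^+: 10 e⁻, Z=11, F^-: 10 e⁻, Z=9, Br^-: 36 e⁻, Z=35, I^-: 54 e⁻, Z=53. Al^3+ < Mg^2+ (isoelectronic, higher Z=13 is smaller); Mg^2+ < Na^+ (isoelectronic, higher Z=12 is smaller); Na^+ < F^- (isoelectronic, higher Z=11 is smaller); F^- < Br^- (same group, 2 shells fewer); Br^- < I^- (same group, 1 shell fewer).
Putting Na^+ in gives Al^3+ < Mg^2+ < Na^+ < F^- < Br^- < I^-; it lands at slot 3.

3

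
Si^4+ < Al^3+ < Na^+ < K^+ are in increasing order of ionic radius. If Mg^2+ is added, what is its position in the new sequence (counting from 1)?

Work out protons and electrons: Si^4+ has 10 e⁻ (Z=14), Al^3+ has 10 e⁻ (Z=13), Mg^2+ has 10 e⁻ (Z=12), Na^+ has 10 e⁻ (Z=11), K^+ has 18 e⁻ (Z=19). Si^4+ < Al^3+ (both 10 e⁻, Z=14>13); Al^3+ < Mg^2+ (both 10 e⁻, Z=13>12); Mg^2+ < Na^+ (both 10 e⁻, Z=12>11); Na^+ < K^+ (same group, 1 shell fewer).
With Mg^2+ included the full order is Si^4+ < Al^3+ < Mg^2+ < Na^+ < K^+, so it takes position 3.

3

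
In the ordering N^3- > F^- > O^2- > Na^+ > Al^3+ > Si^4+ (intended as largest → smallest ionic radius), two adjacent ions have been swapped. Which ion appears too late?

O^2-

The pair F^-, O^2- is the wrong way round — F^- and O^2- share 10 electrons; the higher nuclear charge on F (Z=9) contracts it more, so F^- < O^2-. All other adjacent pairs agree with periodic trends, so O^2- is the misplaced ion.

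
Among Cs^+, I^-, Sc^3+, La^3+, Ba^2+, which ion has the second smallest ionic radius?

La^3+

Work out protons and electrons: Sc^3+: 18 e⁻, Z=21, La^3+: 54 e⁻, Z=57, Ba^2+: 54 e⁻, Z=56, Cs^+: 54 e⁻, Z=55, I^-: 54 e⁻, Z=53. Sc^3+ < La^3+ (same group, period 4 vs 6); La^3+ < Ba^2+ (isoelectronic, higher Z=57 is smaller); Ba^2+ < Cs^+ (both 54 e⁻, Z=56>55); Cs^+ < I^- (both 54 e⁻, Z=55>53).
So the order is Sc^3+ < La^3+ < Ba^2+ < Cs^+ < I^-; the 2nd-smallest ion is La^3+.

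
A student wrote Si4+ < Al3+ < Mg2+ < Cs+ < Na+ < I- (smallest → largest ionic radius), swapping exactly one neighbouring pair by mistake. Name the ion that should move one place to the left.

Na+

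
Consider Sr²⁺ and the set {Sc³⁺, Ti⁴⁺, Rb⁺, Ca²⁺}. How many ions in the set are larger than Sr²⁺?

1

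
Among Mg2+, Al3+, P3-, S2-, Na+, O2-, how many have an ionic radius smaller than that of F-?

3

First list Z and electron count for each: Al3+ (Z=13, 10 e⁻), Mg2+ (Z=12, 10 e⁻), Na+ (Z=11, 10 e⁻), F- (Z=9, 10 e⁻), O2- (Z=8, 10 e⁻), S2- (Z=16, 18 e⁻), P3- (Z=15, 18 e⁻). Al3+ < Mg2+ (isoelectronic, higher Z=13 is smaller); Mg2+ < Na+ (both 10 e⁻, Z=12>11); Na+ < F- (both 10 e⁻, Z=11>9); F- < O2- (both 10 e⁻, Z=9>8); O2- < S2- (same group, period 2 vs 3); S2- < P3- (isoelectronic, higher Z=16 is smaller).
Placing each against F-: smaller — Al3+, Mg2+, Na+; larger — O2-, S2-, P3-. That's 3.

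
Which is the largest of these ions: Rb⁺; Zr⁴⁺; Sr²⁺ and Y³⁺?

Rb⁺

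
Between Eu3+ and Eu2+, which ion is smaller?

Eu3+

Same element, different charge: the more highly charged cation has fewer electrons and a greater effective nuclear charge per electron, making Eu3+ the smallest.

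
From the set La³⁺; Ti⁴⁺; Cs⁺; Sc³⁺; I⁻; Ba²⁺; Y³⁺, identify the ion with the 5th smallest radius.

First list Z and electron count for each: Ti⁴⁺ (Z=22, 18 e⁻), Sc³⁺ (Z=21, 18 e⁻), Y³⁺ (Z=39, 36 e⁻), La³⁺ (Z=57, 54 e⁻), Ba²⁺ (Z=56, 54 e⁻), Cs⁺ (Z=55, 54 e⁻), I⁻ (Z=53, 54 e⁻). Ti⁴⁺ < Sc³⁺ (both 18 e⁻, Z=22>21); Sc³⁺ < Y³⁺ (same group, 1 shell fewer); Y³⁺ < La³⁺ (same group, period 5 vs 6); La³⁺ < Ba²⁺ (both 54 e⁻, Z=57>56); Ba²⁺ < Cs⁺ (isoelectronic, higher Z=56 is smaller); Cs⁺ < I⁻ (isoelectronic, higher Z=55 is smaller).
So the order is Ti⁴⁺ < Sc³⁺ < Y³⁺ < La³⁺ < Ba²⁺ < Cs⁺ < I⁻; the 5th-smallest ion is Ba²⁺.

Ba²⁺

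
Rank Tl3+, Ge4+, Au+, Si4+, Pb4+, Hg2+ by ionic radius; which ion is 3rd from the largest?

Tl3+

First list Z and electron count for each: Si4+ (Z=14, 10 e⁻), Ge4+ (Z=32, 28 e⁻), Pb4+ (Z=82, 78 e⁻), Tl3+ (Z=81, 78 e⁻), Hg2+ (Z=80, 78 e⁻), Au+ (Z=79, 78 e⁻). Si4+ < Ge4+ (same group, period 3 vs 4); Ge4+ < Pb4+ (same group, 2 shells fewer); Pb4+ < Tl3+ (isoelectronic, higher Z=82 is smaller); Tl3+ < Hg2+ (both 78 e⁻, Z=81>80); Hg2+ < Au+ (both 78 e⁻, Z=80>79).
Ordering: Si4+ < Ge4+ < Pb4+ < Tl3+ < Hg2+ < Au+. The 3rd largest is Tl3+.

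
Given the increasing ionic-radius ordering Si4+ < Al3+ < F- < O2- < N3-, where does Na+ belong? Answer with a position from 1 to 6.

3

Isoelectronic series (10 e⁻ each). Size is set by nuclear charge: more protons means a smaller ion. Si4+ (Z=14), Al3+ (Z=13), Na+ (Z=11), F- (Z=9), O2- (Z=8), N3- (Z=7).
With Na+ included the full order is Si4+ < Al3+ < Na+ < F- < O2- < N3-, so it takes position 3.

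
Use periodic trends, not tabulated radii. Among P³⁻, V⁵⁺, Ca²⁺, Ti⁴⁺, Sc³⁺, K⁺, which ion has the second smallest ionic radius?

Ti⁴⁺

These species are isoelectronic with 18 electrons. The only difference is the number of protons: V⁵⁺ (Z=23), Ti⁴⁺ (Z=22), Sc³⁺ (Z=21), Ca²⁺ (Z=20), K⁺ (Z=19), P³⁻ (Z=15). The strongest nuclear pull (V⁵⁺) gives the smallest ion.
So the order is V⁵⁺ < Ti⁴⁺ < Sc³⁺ < Ca²⁺ < K⁺ < P³⁻; the 2nd-smallest ion is Ti⁴⁺.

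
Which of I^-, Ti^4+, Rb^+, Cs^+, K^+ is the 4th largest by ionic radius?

First list Z and electron count for each: Ti^4+ (Z=22, 18 e⁻), K^+ (Z=19, 18 e⁻), Rb^+ (Z=37, 36 e⁻), Cs^+ (Z=55, 54 e⁻), I^- (Z=53, 54 e⁻). Ti^4+ < K^+ (isoelectronic, higher Z=22 is smaller); K^+ < Rb^+ (same group, 1 shell fewer); Rb^+ < Cs^+ (same group, period 5 vs 6); Cs^+ < I^- (both 54 e⁻, Z=55>53).
Ordering: Ti^4+ < K^+ < Rb^+ < Cs^+ < I^-. The 4th largest is K^+.

K^+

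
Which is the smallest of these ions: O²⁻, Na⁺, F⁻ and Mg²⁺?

Mg²⁺

All of these have 10 electrons (isoelectronic). With the same electron cloud, the ion with the most protons pulls it in tightest. Nuclear charges: Mg²⁺ (Z=12), Na⁺ (Z=11), F⁻ (Z=9), O²⁻ (Z=8). Highest Z is smallest.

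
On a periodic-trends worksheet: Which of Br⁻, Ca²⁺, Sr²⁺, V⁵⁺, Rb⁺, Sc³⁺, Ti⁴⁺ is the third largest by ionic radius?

Sr²⁺

V⁵⁺ has 18 e⁻ (Z=23), Ti⁴⁺ has 18 e⁻ (Z=22), Sc³⁺ has 18 e⁻ (Z=21), Ca²⁺ has 18 e⁻ (Z=20), Sr²⁺ has 36 e⁻ (Z=38), Rb⁺ has 36 e⁻ (Z=37), Br⁻ has 36 e⁻ (Z=35). V⁵⁺ < Ti⁴⁺ (both 18 e⁻, Z=23>22); Ti⁴⁺ < Sc³⁺ (both 18 e⁻, Z=22>21); Sc³⁺ < Ca²⁺ (isoelectronic, higher Z=21 is smaller); Ca²⁺ < Sr²⁺ (same group, 1 shell fewer); Sr²⁺ < Rb⁺ (both 36 e⁻, Z=38>37); Rb⁺ < Br⁻ (both 36 e⁻, Z=37>35).
Ordering: V⁵⁺ < Ti⁴⁺ < Sc³⁺ < Ca²⁺ < Sr²⁺ < Rb⁺ < Br⁻. The third largest is Sr²⁺.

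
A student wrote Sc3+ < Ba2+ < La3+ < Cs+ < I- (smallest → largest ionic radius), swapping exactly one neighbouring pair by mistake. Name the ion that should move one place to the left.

La3+

Scanning neighbour by neighbour, only Ba2+/La3+ violates a trend: La3+ and Ba2+ share 54 electrons; the higher nuclear charge on La (Z=57) contracts it more, so La3+ < Ba2+. That makes La3+ the one sitting a position late relative to where it belongs.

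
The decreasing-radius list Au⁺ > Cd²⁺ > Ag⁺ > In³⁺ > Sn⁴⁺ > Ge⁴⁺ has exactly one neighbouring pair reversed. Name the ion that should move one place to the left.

Scanning neighbour by neighbour, only Cd²⁺/Ag⁺ violates a trend: both have 46 electrons but Z(Cd)=48 > Z(Ag)=47, so Cd²⁺ should be the smaller of the two. That makes Ag⁺ the one sitting a position late relative to where it belongs.

Ag⁺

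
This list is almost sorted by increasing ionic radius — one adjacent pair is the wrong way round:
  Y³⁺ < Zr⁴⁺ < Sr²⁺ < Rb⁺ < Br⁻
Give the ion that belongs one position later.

Y³⁺

The pair Y³⁺, Zr⁴⁺ is the wrong way round — both have 36 electrons but Z(Zr)=40 > Z(Y)=39, so Zr⁴⁺ should be the smaller of the two. All other adjacent pairs agree with periodic trends, so Y³⁺ is the misplaced ion.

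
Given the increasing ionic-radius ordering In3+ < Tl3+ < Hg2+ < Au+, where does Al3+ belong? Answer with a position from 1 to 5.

Work out protons and electrons: Al3+ (Z=13, 10 e⁻), In3+ (Z=49, 46 e⁻), Tl3+ (Z=81, 78 e⁻), Hg2+ (Z=80, 78 e⁻), Au+ (Z=79, 78 e⁻). Al3+ < In3+ (same group, period 3 vs 5); In3+ < Tl3+ (same group, period 5 vs 6); Tl3+ < Hg2+ (both 78 e⁻, Z=81>80); Hg2+ < Au+ (both 78 e⁻, Z=80>79).
With Al3+ included the full order is Al3+ < In3+ < Tl3+ < Hg2+ < Au+, so it takes position 1.

1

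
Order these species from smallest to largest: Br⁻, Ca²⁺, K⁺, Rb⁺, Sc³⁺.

Tabulating Z and e⁻: Sc³⁺: 18 e⁻, Z=21, Ca²⁺: 18 e⁻, Z=20, K⁺: 18 e⁻, Z=19, Rb⁺: 36 e⁻, Z=37, Br⁻: 36 e⁻, Z=35. Sc³⁺ < Ca²⁺ (isoelectronic, higher Z=21 is smaller); Ca²⁺ < K⁺ (both 18 e⁻, Z=20>19); K⁺ < Rb⁺ (same group, period 4 vs 5); Rb⁺ < Br⁻ (isoelectronic, higher Z=37 is smaller).

Sc³⁺ < Ca²⁺ < K⁺ < Rb⁺ < Br⁻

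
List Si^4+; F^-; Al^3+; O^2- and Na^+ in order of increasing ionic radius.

Si^4+ < Al^3+ < Na^+ < F^- < O^2-

Each ion has 10 electrons. The ranking follows nuclear charge in reverse — greater Z gives a smaller radius. Si^4+ (Z=14), Al^3+ (Z=13), Na^+ (Z=11), F^- (Z=9), O^2- (Z=8).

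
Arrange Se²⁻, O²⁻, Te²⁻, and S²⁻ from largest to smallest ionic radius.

Te²⁻ > Se²⁻ > S²⁻ > O²⁻

All are in the same group with charge -2. Radius grows down the group as n (the outermost shell) increases.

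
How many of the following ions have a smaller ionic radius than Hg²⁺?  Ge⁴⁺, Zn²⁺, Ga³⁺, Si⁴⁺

4

Electron counts and nuclear charges: Si⁴⁺ has 10 e⁻ (Z=14), Ge⁴⁺ has 28 e⁻ (Z=32), Ga³⁺ has 28 e⁻ (Z=31), Zn²⁺ has 28 e⁻ (Z=30), Hg²⁺ has 78 e⁻ (Z=80). Si⁴⁺ < Ge⁴⁺ (same group, period 3 vs 4); Ge⁴⁺ < Ga³⁺ (isoelectronic, higher Z=32 is smaller); Ga³⁺ < Zn²⁺ (both 28 e⁻, Z=31>30); Zn²⁺ < Hg²⁺ (same group, period 4 vs 6).
Ordering all of them (including Hg²⁺) by radius gives Si⁴⁺ < Ge⁴⁺ < Ga³⁺ < Zn²⁺ < Hg²⁺. Count: 4.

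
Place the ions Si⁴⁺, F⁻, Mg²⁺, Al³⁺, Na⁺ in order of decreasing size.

F⁻ > Na⁺ > Mg²⁺ > Al³⁺ > Si⁴⁺

Isoelectronic series (10 e⁻ each). Size is set by nuclear charge: more protons means a smaller ion. Si⁴⁺ (Z=14), Al³⁺ (Z=13), Mg²⁺ (Z=12), Na⁺ (Z=11), F⁻ (Z=9).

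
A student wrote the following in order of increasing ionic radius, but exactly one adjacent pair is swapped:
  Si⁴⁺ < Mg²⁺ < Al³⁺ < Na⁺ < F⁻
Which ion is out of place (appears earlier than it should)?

Mg²⁺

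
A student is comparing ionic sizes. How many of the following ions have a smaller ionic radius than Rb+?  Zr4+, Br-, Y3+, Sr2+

Each ion has 36 electrons. The ranking follows nuclear charge in reverse — greater Z gives a smaller radius. Zr4+ (Z=40), Y3+ (Z=39), Sr2+ (Z=38), Rb+ (Z=37), Br- (Z=35).
Overall: Zr4+ < Y3+ < Sr2+ < Rb+ < Br-. Rb+ has 3 below it and 1 above. Count: 3.

3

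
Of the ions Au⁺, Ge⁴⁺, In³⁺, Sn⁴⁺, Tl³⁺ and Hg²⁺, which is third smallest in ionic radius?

First list Z and electron count for each: Ge⁴⁺: 28 e⁻, Z=32, Sn⁴⁺: 46 e⁻, Z=50, In³⁺: 46 e⁻, Z=49, Tl³⁺: 78 e⁻, Z=81, Hg²⁺: 78 e⁻, Z=80, Au⁺: 78 e⁻, Z=79. Ge⁴⁺ < Sn⁴⁺ (same group, 1 shell fewer); Sn⁴⁺ < In³⁺ (both 46 e⁻, Z=50>49); In³⁺ < Tl³⁺ (same group, period 5 vs 6); Tl³⁺ < Hg²⁺ (both 78 e⁻, Z=81>80); Hg²⁺ < Au⁺ (isoelectronic, higher Z=80 is smaller).
That gives Ge⁴⁺ < Sn⁴⁺ < In³⁺ < Tl³⁺ < Hg²⁺ < Au⁺. From the smallest end, number 3 is In³⁺.

In³⁺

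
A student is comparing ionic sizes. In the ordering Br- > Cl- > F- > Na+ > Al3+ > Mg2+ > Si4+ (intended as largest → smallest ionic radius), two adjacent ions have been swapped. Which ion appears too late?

Mg2+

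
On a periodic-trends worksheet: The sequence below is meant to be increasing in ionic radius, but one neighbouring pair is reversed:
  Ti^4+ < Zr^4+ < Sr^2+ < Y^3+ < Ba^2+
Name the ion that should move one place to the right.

Sr^2+

The pair Sr^2+, Y^3+ is the wrong way round — both have 36 electrons but Z(Y)=39 > Z(Sr)=38, so Y^3+ should be the smaller of the two. All other adjacent pairs agree with periodic trends, so Sr^2+ is the misplaced ion.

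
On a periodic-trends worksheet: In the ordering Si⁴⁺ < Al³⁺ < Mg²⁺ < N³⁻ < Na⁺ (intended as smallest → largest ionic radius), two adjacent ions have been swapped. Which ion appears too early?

Scanning neighbour by neighbour, only N³⁻/Na⁺ violates a trend: Na⁺ and N³⁻ share 10 electrons; the higher nuclear charge on Na (Z=11) contracts it more, so Na⁺ < N³⁻. That makes N³⁻ the one sitting a position early relative to where it belongs.

N³⁻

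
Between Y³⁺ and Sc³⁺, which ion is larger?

All are in the same group with charge +3. Radius grows down the group as n (the outermost shell) increases.

Y³⁺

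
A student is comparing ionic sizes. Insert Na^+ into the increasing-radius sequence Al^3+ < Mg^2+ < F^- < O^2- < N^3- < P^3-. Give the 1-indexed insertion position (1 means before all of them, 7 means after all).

Electron counts and nuclear charges: Al^3+ has 10 e⁻ (Z=13), Mg^2+ has 10 e⁻ (Z=12), Na^+ has 10 e⁻ (Z=11), F^- has 10 e⁻ (Z=9), O^2- has 10 e⁻ (Z=8), N^3- has 10 e⁻ (Z=7), P^3- has 18 e⁻ (Z=15). Al^3+ < Mg^2+ (isoelectronic, higher Z=13 is smaller); Mg^2+ < Na^+ (both 10 e⁻, Z=12>11); Na^+ < F^- (both 10 e⁻, Z=11>9); F^- < O^2- (isoelectronic, higher Z=9 is smaller); O^2- < N^3- (isoelectronic, higher Z=8 is smaller); N^3- < P^3- (same group, period 2 vs 3).
The complete sequence is Al^3+ < Mg^2+ < Na^+ < F^- < O^2- < N^3- < P^3-. Na^+ sits at position 3.

3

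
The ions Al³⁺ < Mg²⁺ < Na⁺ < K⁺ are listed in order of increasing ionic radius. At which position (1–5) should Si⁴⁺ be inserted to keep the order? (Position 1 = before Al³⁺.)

Electron counts and nuclear charges: Si⁴⁺ (Z=14, 10 e⁻), Al³⁺ (Z=13, 10 e⁻), Mg²⁺ (Z=12, 10 e⁻), Na⁺ (Z=11, 10 e⁻), K⁺ (Z=19, 18 e⁻). Si⁴⁺ < Al³⁺ (isoelectronic, higher Z=14 is smaller); Al³⁺ < Mg²⁺ (isoelectronic, higher Z=13 is smaller); Mg²⁺ < Na⁺ (both 10 e⁻, Z=12>11); Na⁺ < K⁺ (same group, period 3 vs 4).
The complete sequence is Si⁴⁺ < Al³⁺ < Mg²⁺ < Na⁺ < K⁺. Si⁴⁺ sits at position 1.

1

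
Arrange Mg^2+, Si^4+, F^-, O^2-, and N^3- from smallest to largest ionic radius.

Si^4+ < Mg^2+ < F^- < O^2- < N^3-

Isoelectronic series (10 e⁻ each). Size is set by nuclear charge: more protons means a smaller ion. Si^4+ (Z=14), Mg^2+ (Z=12), F^- (Z=9), O^2- (Z=8), N^3- (Z=7).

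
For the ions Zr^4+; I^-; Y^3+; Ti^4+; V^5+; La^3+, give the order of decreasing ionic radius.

Electron counts and nuclear charges: V^5+: 18 e⁻, Z=23, Ti^4+: 18 e⁻, Z=22, Zr^4+: 36 e⁻, Z=40, Y^3+: 36 e⁻, Z=39, La^3+: 54 e⁻, Z=57, I^-: 54 e⁻, Z=53. V^5+ < Ti^4+ (both 18 e⁻, Z=23>22); Ti^4+ < Zr^4+ (same group, period 4 vs 5); Zr^4+ < Y^3+ (both 36 e⁻, Z=40>39); Y^3+ < La^3+ (same group, period 5 vs 6); La^3+ < I^- (both 54 e⁻, Z=57>53).

I^- > La^3+ > Y^3+ > Zr^4+ > Ti^4+ > V^5+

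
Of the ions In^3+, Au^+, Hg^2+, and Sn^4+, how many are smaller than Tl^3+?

2

Electron counts and nuclear charges: Sn^4+ has 46 e⁻ (Z=50), In^3+ has 46 e⁻ (Z=49), Tl^3+ has 78 e⁻ (Z=81), Hg^2+ has 78 e⁻ (Z=80), Au^+ has 78 e⁻ (Z=79). Sn^4+ < In^3+ (isoelectronic, higher Z=50 is smaller); In^3+ < Tl^3+ (same group, period 5 vs 6); Tl^3+ < Hg^2+ (both 78 e⁻, Z=81>80); Hg^2+ < Au^+ (both 78 e⁻, Z=80>79).
Placing each against Tl^3+: smaller — Sn^4+, In^3+; larger — Hg^2+, Au^+. So 2 are smaller.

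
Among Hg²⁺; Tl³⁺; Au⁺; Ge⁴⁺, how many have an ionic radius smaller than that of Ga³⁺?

1

Work out protons and electrons: Ge⁴⁺ has 28 e⁻ (Z=32), Ga³⁺ has 28 e⁻ (Z=31), Tl³⁺ has 78 e⁻ (Z=81), Hg²⁺ has 78 e⁻ (Z=80), Au⁺ has 78 e⁻ (Z=79). Ge⁴⁺ < Ga³⁺ (both 28 e⁻, Z=32>31); Ga³⁺ < Tl³⁺ (same group, 2 shells fewer); Tl³⁺ < Hg²⁺ (both 78 e⁻, Z=81>80); Hg²⁺ < Au⁺ (both 78 e⁻, Z=80>79).
Relative to Ga³⁺, the ions that are smaller are Ge⁴⁺. So 1 is smaller.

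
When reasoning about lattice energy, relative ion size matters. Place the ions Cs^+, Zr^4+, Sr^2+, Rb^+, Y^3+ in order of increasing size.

Zr^4+ < Y^3+ < Sr^2+ < Rb^+ < Cs^+

First list Z and electron count for each: Zr^4+ has 36 e⁻ (Z=40), Y^3+ has 36 e⁻ (Z=39), Sr^2+ has 36 e⁻ (Z=38), Rb^+ has 36 e⁻ (Z=37), Cs^+ has 54 e⁻ (Z=55). Zr^4+ < Y^3+ (both 36 e⁻, Z=40>39); Y^3+ < Sr^2+ (both 36 e⁻, Z=39>38); Sr^2+ < Rb^+ (both 36 e⁻, Z=38>37); Rb^+ < Cs^+ (same group, 1 shell fewer).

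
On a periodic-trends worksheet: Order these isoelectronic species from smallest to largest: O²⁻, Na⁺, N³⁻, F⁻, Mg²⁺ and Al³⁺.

Al³⁺ < Mg²⁺ < Na⁺ < F⁻ < O²⁻ < N³⁻

Isoelectronic series (10 e⁻ each). Size is set by nuclear charge: more protons means a smaller ion. Al³⁺ (Z=13), Mg²⁺ (Z=12), Na⁺ (Z=11), F⁻ (Z=9), O²⁻ (Z=8), N³⁻ (Z=7).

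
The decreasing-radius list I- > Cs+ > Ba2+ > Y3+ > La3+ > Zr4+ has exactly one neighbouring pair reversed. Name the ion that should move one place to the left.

Compare adjacent ions: same group and charge — period 5 sits above period 6, so Y3+ is smaller — yet in this decreasing list Y3+ sits before La3+. Nothing else is reversed, so La3+ should move one place to the left.

La3+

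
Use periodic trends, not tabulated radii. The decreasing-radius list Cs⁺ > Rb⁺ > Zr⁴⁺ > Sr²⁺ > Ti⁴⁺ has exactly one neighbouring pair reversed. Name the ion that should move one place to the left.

Compare adjacent ions: they are isoelectronic (36 e⁻) and Zr has more protons than Sr (40 vs 38), making Zr⁴⁺ smaller — yet in this decreasing list Zr⁴⁺ sits before Sr²⁺. Nothing else is reversed, so Sr²⁺ should move one place to the left.

Sr²⁺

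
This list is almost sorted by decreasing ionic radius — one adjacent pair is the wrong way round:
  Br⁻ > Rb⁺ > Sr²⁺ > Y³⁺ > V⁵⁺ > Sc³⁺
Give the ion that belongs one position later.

Check each adjacent pair. V⁵⁺ and Sc³⁺ are reversed: V⁵⁺ and Sc³⁺ share 18 electrons; the higher nuclear charge on V (Z=23) contracts it more, so V⁵⁺ < Sc³⁺. No other neighbouring pair contradicts the periodic trends, so V⁵⁺ is the ion listed too early.

V⁵⁺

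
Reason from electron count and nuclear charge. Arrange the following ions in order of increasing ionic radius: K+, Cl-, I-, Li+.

Li+ < K+ < Cl- < I-

Li+ (Z=3, 2 e⁻), K+ (Z=19, 18 e⁻), Cl- (Z=17, 18 e⁻), I- (Z=53, 54 e⁻). Li+ < K+ (same group, 2 shells fewer); K+ < Cl- (both 18 e⁻, Z=19>17); Cl- < I- (same group, 2 shells fewer).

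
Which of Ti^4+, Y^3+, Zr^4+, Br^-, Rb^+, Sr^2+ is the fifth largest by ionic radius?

First list Z and electron count for each: Ti^4+ has 18 e⁻ (Z=22), Zr^4+ has 36 e⁻ (Z=40), Y^3+ has 36 e⁻ (Z=39), Sr^2+ has 36 e⁻ (Z=38), Rb^+ has 36 e⁻ (Z=37), Br^- has 36 e⁻ (Z=35). Ti^4+ < Zr^4+ (same group, period 4 vs 5); Zr^4+ < Y^3+ (isoelectronic, higher Z=40 is smaller); Y^3+ < Sr^2+ (both 36 e⁻, Z=39>38); Sr^2+ < Rb^+ (both 36 e⁻, Z=38>37); Rb^+ < Br^- (both 36 e⁻, Z=37>35).
Ordering: Ti^4+ < Zr^4+ < Y^3+ < Sr^2+ < Rb^+ < Br^-. The fifth largest is Zr^4+.

Zr^4+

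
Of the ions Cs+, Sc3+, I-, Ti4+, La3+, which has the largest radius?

Ti4+ has 18 e⁻ (Z=22), Sc3+ has 18 e⁻ (Z=21), La3+ has 54 e⁻ (Z=57), Cs+ has 54 e⁻ (Z=55), I- has 54 e⁻ (Z=53). Ti4+ < Sc3+ (isoelectronic, higher Z=22 is smaller); Sc3+ < La3+ (same group, 2 shells fewer); La3+ < Cs+ (isoelectronic, higher Z=57 is smaller); Cs+ < I- (isoelectronic, higher Z=55 is smaller).

I-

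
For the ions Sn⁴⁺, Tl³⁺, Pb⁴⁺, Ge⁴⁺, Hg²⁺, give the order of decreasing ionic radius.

Electron counts and nuclear charges: Ge⁴⁺ has 28 e⁻ (Z=32), Sn⁴⁺ has 46 e⁻ (Z=50), Pb⁴⁺ has 78 e⁻ (Z=82), Tl³⁺ has 78 e⁻ (Z=81), Hg²⁺ has 78 e⁻ (Z=80). Ge⁴⁺ < Sn⁴⁺ (same group, 1 shell fewer); Sn⁴⁺ < Pb⁴⁺ (same group, period 5 vs 6); Pb⁴⁺ < Tl³⁺ (both 78 e⁻, Z=82>81); Tl³⁺ < Hg²⁺ (both 78 e⁻, Z=81>80).

Hg²⁺ > Tl³⁺ > Pb⁴⁺ > Sn⁴⁺ > Ge⁴⁺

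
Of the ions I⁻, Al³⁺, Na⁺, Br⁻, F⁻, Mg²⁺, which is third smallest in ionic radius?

Al³⁺: 10 e⁻, Z=13, Mg²⁺: 10 e⁻, Z=12, Na⁺: 10 e⁻, Z=11, F⁻: 10 e⁻, Z=9, Br⁻: 36 e⁻, Z=35, I⁻: 54 e⁻, Z=53. Al³⁺ < Mg²⁺ (both 10 e⁻, Z=13>12); Mg²⁺ < Na⁺ (both 10 e⁻, Z=12>11); Na⁺ < F⁻ (both 10 e⁻, Z=11>9); F⁻ < Br⁻ (same group, 2 shells fewer); Br⁻ < I⁻ (same group, 1 shell fewer).
That gives Al³⁺ < Mg²⁺ < Na⁺ < F⁻ < Br⁻ < I⁻. From the smallest end, number 3 is Na⁺.

Na⁺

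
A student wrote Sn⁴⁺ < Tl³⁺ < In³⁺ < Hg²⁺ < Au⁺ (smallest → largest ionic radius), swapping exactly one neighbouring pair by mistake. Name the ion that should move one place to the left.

In³⁺

Scanning neighbour by neighbour, only Tl³⁺/In³⁺ violates a trend: both in group 13 with the same charge; In³⁺ (period 5) has the smaller radius. That makes In³⁺ the one sitting a position late relative to where it belongs.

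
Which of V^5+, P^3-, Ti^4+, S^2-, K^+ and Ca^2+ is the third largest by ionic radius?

Each ion has 18 electrons. The ranking follows nuclear charge in reverse — greater Z gives a smaller radius. V^5+ (Z=23), Ti^4+ (Z=22), Ca^2+ (Z=20), K^+ (Z=19), S^2- (Z=16), P^3- (Z=15).
Full ascending order: V^5+ < Ti^4+ < Ca^2+ < K^+ < S^2- < P^3-. Counting from the largest, position 3 is K^+.

K^+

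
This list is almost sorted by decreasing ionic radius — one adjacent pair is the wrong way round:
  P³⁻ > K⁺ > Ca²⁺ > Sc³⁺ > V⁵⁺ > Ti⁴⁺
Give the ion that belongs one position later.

V⁵⁺

Check each adjacent pair. V⁵⁺ and Ti⁴⁺ are reversed: V⁵⁺ and Ti⁴⁺ share 18 electrons; the higher nuclear charge on V (Z=23) contracts it more, so V⁵⁺ < Ti⁴⁺. No other neighbouring pair contradicts the periodic trends, so V⁵⁺ is the ion listed too early.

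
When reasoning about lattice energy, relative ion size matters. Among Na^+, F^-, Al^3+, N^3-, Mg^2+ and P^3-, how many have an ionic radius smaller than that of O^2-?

4

Work out protons and electrons: Al^3+: 10 e⁻, Z=13, Mg^2+: 10 e⁻, Z=12, Na^+: 10 e⁻, Z=11, F^-: 10 e⁻, Z=9, O^2-: 10 e⁻, Z=8, N^3-: 10 e⁻, Z=7, P^3-: 18 e⁻, Z=15. Al^3+ < Mg^2+ (both 10 e⁻, Z=13>12); Mg^2+ < Na^+ (both 10 e⁻, Z=12>11); Na^+ < F^- (both 10 e⁻, Z=11>9); F^- < O^2- (both 10 e⁻, Z=9>8); O^2- < N^3- (both 10 e⁻, Z=8>7); N^3- < P^3- (same group, 1 shell fewer).
Relative to O^2-, the ions that are smaller are Al^3+, Mg^2+, Na^+, F^-. Count: 4.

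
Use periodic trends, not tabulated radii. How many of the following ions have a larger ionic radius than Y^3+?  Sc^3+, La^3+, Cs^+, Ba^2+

Tabulating Z and e⁻: Sc^3+ (Z=21, 18 e⁻), Y^3+ (Z=39, 36 e⁻), La^3+ (Z=57, 54 e⁻), Ba^2+ (Z=56, 54 e⁻), Cs^+ (Z=55, 54 e⁻). Sc^3+ < Y^3+ (same group, 1 shell fewer); Y^3+ < La^3+ (same group, 1 shell fewer); La^3+ < Ba^2+ (both 54 e⁻, Z=57>56); Ba^2+ < Cs^+ (both 54 e⁻, Z=56>55).
Placing each against Y^3+: smaller — Sc^3+; larger — La^3+, Ba^2+, Cs^+. Count: 3.

3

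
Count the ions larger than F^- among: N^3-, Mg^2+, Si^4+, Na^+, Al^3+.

1

Each ion has 10 electrons. The ranking follows nuclear charge in reverse — greater Z gives a smaller radius. Si^4+ (Z=14), Al^3+ (Z=13), Mg^2+ (Z=12), Na^+ (Z=11), F^- (Z=9), N^3- (Z=7).
Ordering all of them (including F^-) by radius gives Si^4+ < Al^3+ < Mg^2+ < Na^+ < F^- < N^3-. Count: 1.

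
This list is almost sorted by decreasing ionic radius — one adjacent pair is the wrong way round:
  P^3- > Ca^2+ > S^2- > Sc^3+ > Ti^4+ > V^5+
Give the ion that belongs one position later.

Ca^2+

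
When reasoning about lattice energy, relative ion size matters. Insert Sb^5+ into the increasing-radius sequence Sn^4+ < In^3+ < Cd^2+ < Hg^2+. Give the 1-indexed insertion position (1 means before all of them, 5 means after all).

1

Tabulating Z and e⁻: Sb^5+ has 46 e⁻ (Z=51), Sn^4+ has 46 e⁻ (Z=50), In^3+ has 46 e⁻ (Z=49), Cd^2+ has 46 e⁻ (Z=48), Hg^2+ has 78 e⁻ (Z=80). Sb^5+ < Sn^4+ (isoelectronic, higher Z=51 is smaller); Sn^4+ < In^3+ (isoelectronic, higher Z=50 is smaller); In^3+ < Cd^2+ (isoelectronic, higher Z=49 is smaller); Cd^2+ < Hg^2+ (same group, period 5 vs 6).
The complete sequence is Sb^5+ < Sn^4+ < In^3+ < Cd^2+ < Hg^2+. Sb^5+ sits at position 1.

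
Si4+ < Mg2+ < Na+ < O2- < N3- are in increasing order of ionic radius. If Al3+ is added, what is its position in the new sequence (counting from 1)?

These species are isoelectronic with 10 electrons. The only difference is the number of protons: Si4+ (Z=14), Al3+ (Z=13), Mg2+ (Z=12), Na+ (Z=11), O2- (Z=8), N3- (Z=7). The strongest nuclear pull (Si4+) gives the smallest ion.
With Al3+ included the full order is Si4+ < Al3+ < Mg2+ < Na+ < O2- < N3-, so it takes position 2.

2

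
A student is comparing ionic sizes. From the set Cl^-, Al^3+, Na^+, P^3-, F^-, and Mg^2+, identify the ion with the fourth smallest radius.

Electron counts and nuclear charges: Al^3+ has 10 e⁻ (Z=13), Mg^2+ has 10 e⁻ (Z=12), Na^+ has 10 e⁻ (Z=11), F^- has 10 e⁻ (Z=9), Cl^- has 18 e⁻ (Z=17), P^3- has 18 e⁻ (Z=15). Al^3+ < Mg^2+ (isoelectronic, higher Z=13 is smaller); Mg^2+ < Na^+ (isoelectronic, higher Z=12 is smaller); Na^+ < F^- (both 10 e⁻, Z=11>9); F^- < Cl^- (same group, 1 shell fewer); Cl^- < P^3- (both 18 e⁻, Z=17>15).
That gives Al^3+ < Mg^2+ < Na^+ < F^- < Cl^- < P^3-. From the smallest end, number 4 is F^-.

F^-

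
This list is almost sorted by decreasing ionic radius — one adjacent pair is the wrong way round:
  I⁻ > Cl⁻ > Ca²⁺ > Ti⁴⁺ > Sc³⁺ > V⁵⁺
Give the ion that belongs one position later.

Ti⁴⁺

Check each adjacent pair. Ti⁴⁺ and Sc³⁺ are reversed: Ti⁴⁺ and Sc³⁺ share 18 electrons; the higher nuclear charge on Ti (Z=22) contracts it more, so Ti⁴⁺ < Sc³⁺. No other neighbouring pair contradicts the periodic trends, so Ti⁴⁺ is the ion listed too early.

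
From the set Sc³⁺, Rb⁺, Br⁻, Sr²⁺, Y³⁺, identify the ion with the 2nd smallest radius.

Y³⁺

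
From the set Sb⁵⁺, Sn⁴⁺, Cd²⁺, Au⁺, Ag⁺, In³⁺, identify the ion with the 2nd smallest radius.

Sn⁴⁺

Work out protons and electrons: Sb⁵⁺ has 46 e⁻ (Z=51), Sn⁴⁺ has 46 e⁻ (Z=50), In³⁺ has 46 e⁻ (Z=49), Cd²⁺ has 46 e⁻ (Z=48), Ag⁺ has 46 e⁻ (Z=47), Au⁺ has 78 e⁻ (Z=79). Sb⁵⁺ < Sn⁴⁺ (isoelectronic, higher Z=51 is smaller); Sn⁴⁺ < In³⁺ (both 46 e⁻, Z=50>49); In³⁺ < Cd²⁺ (isoelectronic, higher Z=49 is smaller); Cd²⁺ < Ag⁺ (isoelectronic, higher Z=48 is smaller); Ag⁺ < Au⁺ (same group, period 5 vs 6).
Ordering: Sb⁵⁺ < Sn⁴⁺ < In³⁺ < Cd²⁺ < Ag⁺ < Au⁺. The 2nd smallest is Sn⁴⁺.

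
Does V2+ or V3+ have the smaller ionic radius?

V3+

These are all V ions. Removing more electrons (higher positive charge) pulls the remaining electrons in closer, so V3+ is smallest and V2+ is largest.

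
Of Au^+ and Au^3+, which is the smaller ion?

Au^3+

These are all Au ions. Removing more electrons (higher positive charge) pulls the remaining electrons in closer, so Au^3+ is smallest and Au^+ is largest.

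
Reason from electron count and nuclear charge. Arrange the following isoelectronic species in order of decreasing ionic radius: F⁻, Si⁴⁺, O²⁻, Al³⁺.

Each ion has 10 electrons. The ranking follows nuclear charge in reverse — greater Z gives a smaller radius. Si⁴⁺ (Z=14), Al³⁺ (Z=13), F⁻ (Z=9), O²⁻ (Z=8).

O²⁻ > F⁻ > Al³⁺ > Si⁴⁺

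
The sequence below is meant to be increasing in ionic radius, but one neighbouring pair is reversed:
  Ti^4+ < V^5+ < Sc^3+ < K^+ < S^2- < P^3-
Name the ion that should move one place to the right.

Ti^4+

Compare adjacent ions: V^5+ and Ti^4+ share 18 electrons; the higher nuclear charge on V (Z=23) contracts it more, so V^5+ < Ti^4+ — yet in this increasing list Ti^4+ sits before V^5+. Nothing else is reversed, so Ti^4+ should move one place to the right.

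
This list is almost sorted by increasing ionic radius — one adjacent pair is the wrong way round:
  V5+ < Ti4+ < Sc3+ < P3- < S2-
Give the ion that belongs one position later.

Scanning neighbour by neighbour, only P3-/S2- violates a trend: they are isoelectronic (18 e⁻) and S has more protons than P (16 vs 15), making S2- smaller. That makes P3- the one sitting a position early relative to where it belongs.

P3-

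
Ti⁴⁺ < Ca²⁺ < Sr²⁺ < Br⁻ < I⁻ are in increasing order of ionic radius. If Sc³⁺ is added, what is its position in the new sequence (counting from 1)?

2

Work out protons and electrons: Ti⁴⁺ has 18 e⁻ (Z=22), Sc³⁺ has 18 e⁻ (Z=21), Ca²⁺ has 18 e⁻ (Z=20), Sr²⁺ has 36 e⁻ (Z=38), Br⁻ has 36 e⁻ (Z=35), I⁻ has 54 e⁻ (Z=53). Ti⁴⁺ < Sc³⁺ (isoelectronic, higher Z=22 is smaller); Sc³⁺ < Ca²⁺ (isoelectronic, higher Z=21 is smaller); Ca²⁺ < Sr²⁺ (same group, 1 shell fewer); Sr²⁺ < Br⁻ (both 36 e⁻, Z=38>35); Br⁻ < I⁻ (same group, period 4 vs 5).
The complete sequence is Ti⁴⁺ < Sc³⁺ < Ca²⁺ < Sr²⁺ < Br⁻ < I⁻. Sc³⁺ sits at position 2.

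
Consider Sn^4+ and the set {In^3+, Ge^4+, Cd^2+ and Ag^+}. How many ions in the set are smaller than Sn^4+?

Electron counts and nuclear charges: Ge^4+ has 28 e⁻ (Z=32), Sn^4+ has 46 e⁻ (Z=50), In^3+ has 46 e⁻ (Z=49), Cd^2+ has 46 e⁻ (Z=48), Ag^+ has 46 e⁻ (Z=47). Ge^4+ < Sn^4+ (same group, period 4 vs 5); Sn^4+ < In^3+ (both 46 e⁻, Z=50>49); In^3+ < Cd^2+ (isoelectronic, higher Z=49 is smaller); Cd^2+ < Ag^+ (both 46 e⁻, Z=48>47).
Ordering all of them (including Sn^4+) by radius gives Ge^4+ < Sn^4+ < In^3+ < Cd^2+ < Ag^+. Count: 1.

1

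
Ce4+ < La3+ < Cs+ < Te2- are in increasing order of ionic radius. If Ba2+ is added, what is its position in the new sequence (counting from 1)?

3

All of these have 54 electrons (isoelectronic). With the same electron cloud, the ion with the most protons pulls it in tightest. Nuclear charges: Ce4+ (Z=58), La3+ (Z=57), Ba2+ (Z=56), Cs+ (Z=55), Te2- (Z=52). Highest Z is smallest.
Merged order: Ce4+ < La3+ < Ba2+ < Cs+ < Te2- — Ba2+ is number 3.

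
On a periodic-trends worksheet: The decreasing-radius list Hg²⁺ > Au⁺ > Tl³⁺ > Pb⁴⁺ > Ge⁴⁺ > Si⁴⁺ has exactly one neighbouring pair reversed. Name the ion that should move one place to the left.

The pair Hg²⁺, Au⁺ is the wrong way round — Hg²⁺ and Au⁺ share 78 electrons; the higher nuclear charge on Hg (Z=80) contracts it more, so Hg²⁺ < Au⁺. All other adjacent pairs agree with periodic trends, so Au⁺ is the misplaced ion.

Au⁺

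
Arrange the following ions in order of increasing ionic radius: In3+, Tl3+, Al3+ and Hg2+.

Al3+ < In3+ < Tl3+ < Hg2+

Tabulating Z and e⁻: Al3+: 10 e⁻, Z=13, In3+: 46 e⁻, Z=49, Tl3+: 78 e⁻, Z=81, Hg2+: 78 e⁻, Z=80. Al3+ < In3+ (same group, 2 shells fewer); In3+ < Tl3+ (same group, period 5 vs 6); Tl3+ < Hg2+ (isoelectronic, higher Z=81 is smaller).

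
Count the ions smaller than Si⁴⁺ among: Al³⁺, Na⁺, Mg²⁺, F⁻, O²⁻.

0

Isoelectronic series (10 e⁻ each). Size is set by nuclear charge: more protons means a smaller ion. Si⁴⁺ (Z=14), Al³⁺ (Z=13), Mg²⁺ (Z=12), Na⁺ (Z=11), F⁻ (Z=9), O²⁻ (Z=8).
Placing each against Si⁴⁺: smaller — none; larger — Al³⁺, Mg²⁺, Na⁺, F⁻, O²⁻. So 0 are smaller.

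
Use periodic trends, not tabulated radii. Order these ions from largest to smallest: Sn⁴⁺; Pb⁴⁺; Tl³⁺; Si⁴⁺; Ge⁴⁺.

Tl³⁺ > Pb⁴⁺ > Sn⁴⁺ > Ge⁴⁺ > Si⁴⁺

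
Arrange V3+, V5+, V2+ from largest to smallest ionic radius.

These are all V ions. Removing more electrons (higher positive charge) pulls the remaining electrons in closer, so V5+ is smallest and V2+ is largest.

V2+ > V3+ > V5+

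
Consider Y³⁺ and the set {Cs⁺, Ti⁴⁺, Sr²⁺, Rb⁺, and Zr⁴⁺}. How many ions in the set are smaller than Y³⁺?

2

Work out protons and electrons: Ti⁴⁺ (Z=22, 18 e⁻), Zr⁴⁺ (Z=40, 36 e⁻), Y³⁺ (Z=39, 36 e⁻), Sr²⁺ (Z=38, 36 e⁻), Rb⁺ (Z=37, 36 e⁻), Cs⁺ (Z=55, 54 e⁻). Ti⁴⁺ < Zr⁴⁺ (same group, 1 shell fewer); Zr⁴⁺ < Y³⁺ (both 36 e⁻, Z=40>39); Y³⁺ < Sr²⁺ (isoelectronic, higher Z=39 is smaller); Sr²⁺ < Rb⁺ (isoelectronic, higher Z=38 is smaller); Rb⁺ < Cs⁺ (same group, 1 shell fewer).
Ordering all of them (including Y³⁺) by radius gives Ti⁴⁺ < Zr⁴⁺ < Y³⁺ < Sr²⁺ < Rb⁺ < Cs⁺. Count: 2.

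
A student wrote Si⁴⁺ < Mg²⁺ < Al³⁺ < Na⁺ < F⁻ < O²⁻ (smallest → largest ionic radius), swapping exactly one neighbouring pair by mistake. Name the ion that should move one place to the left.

Check each adjacent pair. Mg²⁺ and Al³⁺ are reversed: they are isoelectronic (10 e⁻) and Al has more protons than Mg (13 vs 12), making Al³⁺ smaller. No other neighbouring pair contradicts the periodic trends, so Al³⁺ is the ion listed too late.

Al³⁺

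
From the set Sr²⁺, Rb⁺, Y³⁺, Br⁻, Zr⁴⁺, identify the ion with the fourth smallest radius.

Rb⁺

All of these have 36 electrons (isoelectronic). With the same electron cloud, the ion with the most protons pulls it in tightest. Nuclear charges: Zr⁴⁺ (Z=40), Y³⁺ (Z=39), Sr²⁺ (Z=38), Rb⁺ (Z=37), Br⁻ (Z=35). Highest Z is smallest.
Full ascending order: Zr⁴⁺ < Y³⁺ < Sr²⁺ < Rb⁺ < Br⁻. Counting from the smallest, position 4 is Rb⁺.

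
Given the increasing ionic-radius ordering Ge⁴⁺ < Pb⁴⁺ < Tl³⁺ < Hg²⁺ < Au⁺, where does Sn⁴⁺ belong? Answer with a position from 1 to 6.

2

Work out protons and electrons: Ge⁴⁺ has 28 e⁻ (Z=32), Sn⁴⁺ has 46 e⁻ (Z=50), Pb⁴⁺ has 78 e⁻ (Z=82), Tl³⁺ has 78 e⁻ (Z=81), Hg²⁺ has 78 e⁻ (Z=80), Au⁺ has 78 e⁻ (Z=79). Ge⁴⁺ < Sn⁴⁺ (same group, period 4 vs 5); Sn⁴⁺ < Pb⁴⁺ (same group, 1 shell fewer); Pb⁴⁺ < Tl³⁺ (both 78 e⁻, Z=82>81); Tl³⁺ < Hg²⁺ (isoelectronic, higher Z=81 is smaller); Hg²⁺ < Au⁺ (isoelectronic, higher Z=80 is smaller).
Putting Sn⁴⁺ in gives Ge⁴⁺ < Sn⁴⁺ < Pb⁴⁺ < Tl³⁺ < Hg²⁺ < Au⁺; it lands at slot 2.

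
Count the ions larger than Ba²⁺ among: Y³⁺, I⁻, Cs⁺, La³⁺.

Tabulating Z and e⁻: Y³⁺: 36 e⁻, Z=39, La³⁺: 54 e⁻, Z=57, Ba²⁺: 54 e⁻, Z=56, Cs⁺: 54 e⁻, Z=55, I⁻: 54 e⁻, Z=53. Y³⁺ < La³⁺ (same group, period 5 vs 6); La³⁺ < Ba²⁺ (isoelectronic, higher Z=57 is smaller); Ba²⁺ < Cs⁺ (isoelectronic, higher Z=56 is smaller); Cs⁺ < I⁻ (isoelectronic, higher Z=55 is smaller).
Relative to Ba²⁺, the ions that are larger are Cs⁺, I⁻. Count: 2.

2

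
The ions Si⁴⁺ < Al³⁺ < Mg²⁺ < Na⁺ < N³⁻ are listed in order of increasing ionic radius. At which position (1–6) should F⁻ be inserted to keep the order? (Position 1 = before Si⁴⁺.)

5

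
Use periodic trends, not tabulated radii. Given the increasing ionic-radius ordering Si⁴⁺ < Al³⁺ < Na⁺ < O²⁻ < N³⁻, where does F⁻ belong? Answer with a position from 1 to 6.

4

These species are isoelectronic with 10 electrons. The only difference is the number of protons: Si⁴⁺ (Z=14), Al³⁺ (Z=13), Na⁺ (Z=11), F⁻ (Z=9), O²⁻ (Z=8), N³⁻ (Z=7). The strongest nuclear pull (Si⁴⁺) gives the smallest ion.
With F⁻ included the full order is Si⁴⁺ < Al³⁺ < Na⁺ < F⁻ < O²⁻ < N³⁻, so it takes position 4.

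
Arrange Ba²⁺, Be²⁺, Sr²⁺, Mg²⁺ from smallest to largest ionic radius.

Be²⁺ < Mg²⁺ < Sr²⁺ < Ba²⁺

These ions sit in one column with identical charge. Each step down the periodic table adds a principal shell, increasing the radius.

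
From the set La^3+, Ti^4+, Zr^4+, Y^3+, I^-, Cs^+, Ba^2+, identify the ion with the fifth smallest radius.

Work out protons and electrons: Ti^4+ (Z=22, 18 e⁻), Zr^4+ (Z=40, 36 e⁻), Y^3+ (Z=39, 36 e⁻), La^3+ (Z=57, 54 e⁻), Ba^2+ (Z=56, 54 e⁻), Cs^+ (Z=55, 54 e⁻), I^- (Z=53, 54 e⁻). Ti^4+ < Zr^4+ (same group, period 4 vs 5); Zr^4+ < Y^3+ (isoelectronic, higher Z=40 is smaller); Y^3+ < La^3+ (same group, 1 shell fewer); La^3+ < Ba^2+ (both 54 e⁻, Z=57>56); Ba^2+ < Cs^+ (both 54 e⁻, Z=56>55); Cs^+ < I^- (isoelectronic, higher Z=55 is smaller).
Full ascending order: Ti^4+ < Zr^4+ < Y^3+ < La^3+ < Ba^2+ < Cs^+ < I^-. Counting from the smallest, position 5 is Ba^2+.

Ba^2+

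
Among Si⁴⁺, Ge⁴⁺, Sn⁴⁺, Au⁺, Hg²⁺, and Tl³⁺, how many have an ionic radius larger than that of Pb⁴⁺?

3

Si⁴⁺ (Z=14, 10 e⁻), Ge⁴⁺ (Z=32, 28 e⁻), Sn⁴⁺ (Z=50, 46 e⁻), Pb⁴⁺ (Z=82, 78 e⁻), Tl³⁺ (Z=81, 78 e⁻), Hg²⁺ (Z=80, 78 e⁻), Au⁺ (Z=79, 78 e⁻). Si⁴⁺ < Ge⁴⁺ (same group, 1 shell fewer); Ge⁴⁺ < Sn⁴⁺ (same group, period 4 vs 5); Sn⁴⁺ < Pb⁴⁺ (same group, 1 shell fewer); Pb⁴⁺ < Tl³⁺ (both 78 e⁻, Z=82>81); Tl³⁺ < Hg²⁺ (isoelectronic, higher Z=81 is smaller); Hg²⁺ < Au⁺ (isoelectronic, higher Z=80 is smaller).
Ordering all of them (including Pb⁴⁺) by radius gives Si⁴⁺ < Ge⁴⁺ < Sn⁴⁺ < Pb⁴⁺ < Tl³⁺ < Hg²⁺ < Au⁺. Count: 3.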